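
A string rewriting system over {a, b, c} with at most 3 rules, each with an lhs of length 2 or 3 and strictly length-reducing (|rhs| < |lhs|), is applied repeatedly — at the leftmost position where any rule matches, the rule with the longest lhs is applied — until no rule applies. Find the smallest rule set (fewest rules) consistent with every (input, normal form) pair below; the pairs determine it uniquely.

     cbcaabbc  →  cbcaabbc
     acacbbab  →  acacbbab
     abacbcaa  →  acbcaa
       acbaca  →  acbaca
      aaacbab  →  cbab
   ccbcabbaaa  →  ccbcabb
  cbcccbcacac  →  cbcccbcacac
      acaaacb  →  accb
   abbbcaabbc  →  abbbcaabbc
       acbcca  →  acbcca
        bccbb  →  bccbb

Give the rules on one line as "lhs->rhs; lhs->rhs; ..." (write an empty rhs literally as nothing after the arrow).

aaa->; aba->a

  | cbcaabbc
  | acacbbab
  | abacbcaa => acbcaa
  | acbaca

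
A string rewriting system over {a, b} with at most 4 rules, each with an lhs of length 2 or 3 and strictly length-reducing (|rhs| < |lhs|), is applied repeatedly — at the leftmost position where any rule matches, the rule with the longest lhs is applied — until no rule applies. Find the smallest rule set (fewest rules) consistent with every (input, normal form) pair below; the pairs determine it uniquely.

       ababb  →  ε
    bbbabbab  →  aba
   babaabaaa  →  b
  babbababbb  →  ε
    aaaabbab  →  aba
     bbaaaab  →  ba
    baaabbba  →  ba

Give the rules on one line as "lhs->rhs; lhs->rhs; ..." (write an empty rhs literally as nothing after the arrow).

aaa->; aab->; bab->a; bbb->

  | ababb => aab => ε
  | bbbabbab => abbab => aba
  | babaabaaa => aaabaaa => baaa => b
  | babbababbb => abababbb => aaabbb => bbb => ε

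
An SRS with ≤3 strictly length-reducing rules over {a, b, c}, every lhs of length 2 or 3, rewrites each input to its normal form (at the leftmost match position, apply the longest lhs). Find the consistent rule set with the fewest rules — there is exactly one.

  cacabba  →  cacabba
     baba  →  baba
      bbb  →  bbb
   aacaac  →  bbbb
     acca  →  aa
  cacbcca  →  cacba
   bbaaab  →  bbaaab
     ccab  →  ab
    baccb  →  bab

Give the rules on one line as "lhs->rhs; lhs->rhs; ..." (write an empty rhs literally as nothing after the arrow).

  | cacabba
  | baba
  | bbb
  | aacaac => bbaac => bbbb

aac->bb; cc->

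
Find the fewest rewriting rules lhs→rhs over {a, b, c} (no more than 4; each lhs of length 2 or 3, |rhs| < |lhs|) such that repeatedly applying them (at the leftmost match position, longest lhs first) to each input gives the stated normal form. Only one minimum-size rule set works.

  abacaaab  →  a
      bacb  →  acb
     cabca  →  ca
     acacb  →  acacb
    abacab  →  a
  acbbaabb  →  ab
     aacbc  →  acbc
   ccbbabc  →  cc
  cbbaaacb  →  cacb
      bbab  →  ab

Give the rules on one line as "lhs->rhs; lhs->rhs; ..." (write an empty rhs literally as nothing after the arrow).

aa->a; ba->a; cab->

  | abacaaab => aacaaab => acaaab => acaab => acab => a
  | bacb => acb
  | cabca => ca
  | acacb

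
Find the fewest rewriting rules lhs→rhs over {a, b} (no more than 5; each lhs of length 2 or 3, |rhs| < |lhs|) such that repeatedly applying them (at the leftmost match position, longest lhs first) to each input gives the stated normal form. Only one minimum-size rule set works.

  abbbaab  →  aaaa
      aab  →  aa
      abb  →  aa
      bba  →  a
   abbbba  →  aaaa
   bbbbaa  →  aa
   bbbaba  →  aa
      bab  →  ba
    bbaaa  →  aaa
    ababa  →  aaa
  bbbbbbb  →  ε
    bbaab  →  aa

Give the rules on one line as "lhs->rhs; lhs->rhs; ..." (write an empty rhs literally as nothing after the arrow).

ab->a; abb->aa; bb->; bbb->bb

  | abbbaab => aabaab => aaaab => aaaa
  | aab => aa
  | abb => aa
  | bba => a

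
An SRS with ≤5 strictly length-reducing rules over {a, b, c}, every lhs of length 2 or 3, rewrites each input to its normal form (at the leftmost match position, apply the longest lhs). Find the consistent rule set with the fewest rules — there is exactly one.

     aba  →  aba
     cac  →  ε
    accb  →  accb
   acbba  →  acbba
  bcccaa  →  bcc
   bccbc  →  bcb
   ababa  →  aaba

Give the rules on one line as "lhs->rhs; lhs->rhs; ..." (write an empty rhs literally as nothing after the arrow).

bab->ab; caa->; cac->; cbc->b

  | aba
  | cac => ε
  | accb
  | acbba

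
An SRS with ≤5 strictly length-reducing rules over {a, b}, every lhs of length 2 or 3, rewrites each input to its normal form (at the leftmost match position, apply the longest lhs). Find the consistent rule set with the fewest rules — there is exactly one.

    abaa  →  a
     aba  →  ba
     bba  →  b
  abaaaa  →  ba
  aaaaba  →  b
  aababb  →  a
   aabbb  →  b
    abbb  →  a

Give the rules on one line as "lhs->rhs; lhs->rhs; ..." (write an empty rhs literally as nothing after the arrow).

aa->b; ab->b; bb->a; bbb->a

  | abaa => baa => bb => a
  | aba => ba
  | bba => aa => b
  | abaaaa => baaaa => bbaa => aaa => ba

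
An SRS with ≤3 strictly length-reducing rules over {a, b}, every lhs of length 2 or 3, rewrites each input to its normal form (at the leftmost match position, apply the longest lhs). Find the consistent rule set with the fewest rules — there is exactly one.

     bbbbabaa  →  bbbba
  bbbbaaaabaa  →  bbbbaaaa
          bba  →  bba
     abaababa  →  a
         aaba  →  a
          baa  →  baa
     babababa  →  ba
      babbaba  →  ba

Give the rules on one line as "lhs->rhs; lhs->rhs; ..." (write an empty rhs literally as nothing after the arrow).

  | bbbbabaa => bbbbaba => bbbbab => bbbba
  | bbbbaaaabaa => bbbbaaaa
  | bba
  | abaababa => abababa => abbaba => ababa => abba => aba => ab => a

aab->; ab->a; aba->ab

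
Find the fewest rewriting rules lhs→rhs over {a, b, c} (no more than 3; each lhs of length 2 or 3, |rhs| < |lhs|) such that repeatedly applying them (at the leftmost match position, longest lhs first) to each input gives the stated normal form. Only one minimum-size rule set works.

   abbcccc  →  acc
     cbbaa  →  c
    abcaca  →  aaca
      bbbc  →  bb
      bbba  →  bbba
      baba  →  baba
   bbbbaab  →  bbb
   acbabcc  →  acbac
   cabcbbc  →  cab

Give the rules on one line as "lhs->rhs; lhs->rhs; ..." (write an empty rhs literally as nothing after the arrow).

baa->c; bc->

  | abbcccc => abccc => acc
  | cbbaa => cbc => c
  | abcaca => aaca
  | bbbc => bb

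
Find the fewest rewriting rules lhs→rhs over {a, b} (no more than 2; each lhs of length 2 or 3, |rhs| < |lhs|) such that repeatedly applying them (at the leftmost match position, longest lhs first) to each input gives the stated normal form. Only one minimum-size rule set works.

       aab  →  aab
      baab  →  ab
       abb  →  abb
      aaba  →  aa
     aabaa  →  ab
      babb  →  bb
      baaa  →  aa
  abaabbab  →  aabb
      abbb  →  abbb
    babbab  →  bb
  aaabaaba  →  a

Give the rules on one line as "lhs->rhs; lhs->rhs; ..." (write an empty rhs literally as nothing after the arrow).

aaa->ab; ba->

  | aab
  | baab => ab
  | abb
  | aaba => aa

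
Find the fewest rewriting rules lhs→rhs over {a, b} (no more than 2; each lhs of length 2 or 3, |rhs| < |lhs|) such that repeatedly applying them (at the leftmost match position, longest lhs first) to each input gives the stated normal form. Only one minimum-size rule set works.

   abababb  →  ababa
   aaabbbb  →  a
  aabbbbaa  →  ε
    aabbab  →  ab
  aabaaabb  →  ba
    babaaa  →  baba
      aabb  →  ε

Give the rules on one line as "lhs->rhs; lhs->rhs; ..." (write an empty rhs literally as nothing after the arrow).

  | abababb => ababa
  | aaabbbb => abbbb => abb => a
  | aabbbbaa => bbbbaa => bbaa => aa => ε
  | aabbab => bbab => ab

aa->; bb->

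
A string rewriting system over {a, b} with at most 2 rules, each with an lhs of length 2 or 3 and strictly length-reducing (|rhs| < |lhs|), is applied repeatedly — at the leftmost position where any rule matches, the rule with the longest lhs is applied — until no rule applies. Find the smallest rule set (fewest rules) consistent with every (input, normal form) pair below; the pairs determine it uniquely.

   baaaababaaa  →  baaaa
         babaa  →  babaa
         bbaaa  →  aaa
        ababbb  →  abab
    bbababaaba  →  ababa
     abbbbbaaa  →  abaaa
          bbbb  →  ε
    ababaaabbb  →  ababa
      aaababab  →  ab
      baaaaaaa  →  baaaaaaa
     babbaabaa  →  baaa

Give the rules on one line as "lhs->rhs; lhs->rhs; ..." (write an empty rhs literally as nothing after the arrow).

  | baaaababaaa => baaabaaa => baaaa
  | babaa
  | bbaaa => aaa
  | ababbb => abab

aab->; bb->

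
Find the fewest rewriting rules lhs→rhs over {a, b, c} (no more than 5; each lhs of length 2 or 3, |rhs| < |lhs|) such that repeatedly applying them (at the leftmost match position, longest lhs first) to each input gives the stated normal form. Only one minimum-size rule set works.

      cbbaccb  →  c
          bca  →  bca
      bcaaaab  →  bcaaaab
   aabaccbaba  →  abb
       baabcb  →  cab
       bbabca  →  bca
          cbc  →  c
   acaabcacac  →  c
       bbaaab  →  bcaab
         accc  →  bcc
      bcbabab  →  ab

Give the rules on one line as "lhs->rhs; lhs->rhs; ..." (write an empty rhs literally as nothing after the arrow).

ac->b; ba->c; cb->; ccb->bc

  | cbbaccb => baccb => cccb => cbc => c
  | bca
  | bcaaaab
  | aabaccbaba => aacccbaba => abccbaba => abbcaba => abbcac => abbcb => abb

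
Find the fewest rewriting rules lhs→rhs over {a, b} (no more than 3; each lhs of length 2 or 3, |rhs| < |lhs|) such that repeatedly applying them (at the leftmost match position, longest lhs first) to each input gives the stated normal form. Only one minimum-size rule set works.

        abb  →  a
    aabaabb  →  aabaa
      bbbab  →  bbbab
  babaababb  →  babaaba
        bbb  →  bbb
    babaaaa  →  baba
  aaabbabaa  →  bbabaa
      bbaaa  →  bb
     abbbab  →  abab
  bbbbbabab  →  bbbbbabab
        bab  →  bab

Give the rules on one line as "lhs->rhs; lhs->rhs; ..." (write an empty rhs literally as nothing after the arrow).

aaa->; abb->a

  | abb => a
  | aabaabb => aabaa
  | bbbab
  | babaababb => babaaba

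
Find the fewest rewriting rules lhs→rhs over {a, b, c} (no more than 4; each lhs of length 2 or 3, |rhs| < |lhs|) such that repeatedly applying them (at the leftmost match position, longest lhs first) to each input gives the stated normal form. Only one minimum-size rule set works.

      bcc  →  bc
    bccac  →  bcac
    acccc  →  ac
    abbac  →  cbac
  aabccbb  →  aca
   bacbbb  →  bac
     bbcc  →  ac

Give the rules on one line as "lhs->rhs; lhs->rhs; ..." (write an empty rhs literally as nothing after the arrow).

  | bcc => bc
  | bccac => bcac
  | acccc => accc => acc => ac
  | abbac => cbac

ab->c; bb->a; cc->c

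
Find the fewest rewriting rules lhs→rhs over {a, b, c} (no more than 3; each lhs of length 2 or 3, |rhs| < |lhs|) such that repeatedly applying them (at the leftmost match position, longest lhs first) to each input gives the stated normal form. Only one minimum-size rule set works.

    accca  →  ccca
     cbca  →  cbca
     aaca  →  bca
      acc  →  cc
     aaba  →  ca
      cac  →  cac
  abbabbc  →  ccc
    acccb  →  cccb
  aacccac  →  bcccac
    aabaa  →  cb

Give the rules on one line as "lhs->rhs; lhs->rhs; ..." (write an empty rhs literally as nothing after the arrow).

aa->b; acc->cc; bb->c

  | accca => ccca
  | cbca
  | aaca => bca
  | acc => cc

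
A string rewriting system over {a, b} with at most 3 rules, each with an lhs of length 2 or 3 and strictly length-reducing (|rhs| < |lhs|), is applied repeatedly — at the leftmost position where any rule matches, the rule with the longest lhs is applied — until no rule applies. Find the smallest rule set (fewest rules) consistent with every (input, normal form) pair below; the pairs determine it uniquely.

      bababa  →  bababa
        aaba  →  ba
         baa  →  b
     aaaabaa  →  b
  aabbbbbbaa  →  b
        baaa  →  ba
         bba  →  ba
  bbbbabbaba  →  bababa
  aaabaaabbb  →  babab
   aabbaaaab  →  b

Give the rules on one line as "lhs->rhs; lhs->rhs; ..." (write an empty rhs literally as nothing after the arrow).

aa->b; bb->b

  | bababa
  | aaba => bba => ba
  | baa => bb => b
  | aaaabaa => baabaa => bbbaa => bbaa => baa => bb => b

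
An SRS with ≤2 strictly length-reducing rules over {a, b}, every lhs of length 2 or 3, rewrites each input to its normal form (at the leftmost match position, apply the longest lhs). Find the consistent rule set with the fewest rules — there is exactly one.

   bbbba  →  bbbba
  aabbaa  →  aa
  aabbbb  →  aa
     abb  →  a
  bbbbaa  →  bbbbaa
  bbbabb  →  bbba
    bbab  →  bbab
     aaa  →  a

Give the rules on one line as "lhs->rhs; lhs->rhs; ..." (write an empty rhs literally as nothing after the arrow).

aaa->a; abb->a

  | bbbba
  | aabbaa => aaaa => aa
  | aabbbb => aabb => aa
  | abb => a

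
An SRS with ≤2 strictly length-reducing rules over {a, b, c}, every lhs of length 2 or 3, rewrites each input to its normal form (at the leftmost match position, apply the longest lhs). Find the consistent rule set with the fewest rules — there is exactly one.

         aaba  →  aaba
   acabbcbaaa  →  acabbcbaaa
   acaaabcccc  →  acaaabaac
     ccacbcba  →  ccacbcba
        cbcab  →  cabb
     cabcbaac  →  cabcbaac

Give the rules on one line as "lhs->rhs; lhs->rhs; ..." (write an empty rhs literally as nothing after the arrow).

bca->ab; ccc->aa

  | aaba
  | acabbcbaaa
  | acaaabcccc => acaaabaac
  | ccacbcba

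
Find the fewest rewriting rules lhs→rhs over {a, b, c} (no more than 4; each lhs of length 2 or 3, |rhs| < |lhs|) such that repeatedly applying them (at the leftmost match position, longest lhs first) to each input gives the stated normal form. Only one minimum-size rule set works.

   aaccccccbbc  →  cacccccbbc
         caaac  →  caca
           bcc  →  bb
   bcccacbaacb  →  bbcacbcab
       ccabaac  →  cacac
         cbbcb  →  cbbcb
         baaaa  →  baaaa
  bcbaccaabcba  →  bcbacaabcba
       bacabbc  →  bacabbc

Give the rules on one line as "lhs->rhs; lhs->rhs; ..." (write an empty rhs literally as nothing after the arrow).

aac->ca; aba->ac; bcc->bb; cca->ca

  | aaccccccbbc => cacccccbbc
  | caaac => caca
  | bcc => bb
  | bcccacbaacb => bbcacbaacb => bbcacbcab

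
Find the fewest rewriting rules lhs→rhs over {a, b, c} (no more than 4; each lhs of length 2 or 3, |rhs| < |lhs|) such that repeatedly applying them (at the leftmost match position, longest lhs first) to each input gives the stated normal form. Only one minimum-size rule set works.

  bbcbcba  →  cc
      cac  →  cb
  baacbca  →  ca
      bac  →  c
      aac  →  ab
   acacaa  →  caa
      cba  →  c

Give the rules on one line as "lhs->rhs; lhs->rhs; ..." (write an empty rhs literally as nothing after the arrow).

ac->b; ba->; bc->c

  | bbcbcba => bcbcba => cbcba => ccba => cc
  | cac => cb
  | baacbca => acbca => bbca => bca => ca
  | bac => c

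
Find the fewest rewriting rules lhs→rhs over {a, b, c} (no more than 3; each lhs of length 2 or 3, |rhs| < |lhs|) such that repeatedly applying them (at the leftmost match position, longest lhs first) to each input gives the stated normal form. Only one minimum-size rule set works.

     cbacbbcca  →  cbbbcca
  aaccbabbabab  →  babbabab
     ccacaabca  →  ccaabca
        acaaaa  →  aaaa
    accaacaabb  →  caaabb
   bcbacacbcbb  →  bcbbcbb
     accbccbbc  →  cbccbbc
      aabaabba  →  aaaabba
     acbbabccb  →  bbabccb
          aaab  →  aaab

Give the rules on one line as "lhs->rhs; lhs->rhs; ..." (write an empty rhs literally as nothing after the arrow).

ac->; baa->aa

  | cbacbbcca => cbbbcca
  | aaccbabbabab => acbabbabab => babbabab
  | ccacaabca => ccaabca
  | acaaaa => aaaa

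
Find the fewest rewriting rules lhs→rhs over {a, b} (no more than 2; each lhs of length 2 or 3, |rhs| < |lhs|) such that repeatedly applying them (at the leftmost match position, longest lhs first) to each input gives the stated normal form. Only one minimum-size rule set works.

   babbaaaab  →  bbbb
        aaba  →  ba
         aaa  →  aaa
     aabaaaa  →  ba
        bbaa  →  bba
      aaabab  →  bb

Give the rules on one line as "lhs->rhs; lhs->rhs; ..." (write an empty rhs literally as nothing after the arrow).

  | babbaaaab => bbbaaaab => bbbaaab => bbbaab => bbbab => bbbb
  | aaba => aba => ba
  | aaa
  | aabaaaa => abaaaa => baaaa => baaa => baa => ba

ab->b; baa->ba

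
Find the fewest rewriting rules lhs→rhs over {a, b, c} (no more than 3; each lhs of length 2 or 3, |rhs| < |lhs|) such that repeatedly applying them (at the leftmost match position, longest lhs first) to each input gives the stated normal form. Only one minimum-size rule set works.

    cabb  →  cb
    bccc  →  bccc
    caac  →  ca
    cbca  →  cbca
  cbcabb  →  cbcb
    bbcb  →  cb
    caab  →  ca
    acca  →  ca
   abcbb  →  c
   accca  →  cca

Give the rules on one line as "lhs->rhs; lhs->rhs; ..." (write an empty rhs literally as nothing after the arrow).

ab->; ac->; bb->

  | cabb => cb
  | bccc
  | caac => ca
  | cbca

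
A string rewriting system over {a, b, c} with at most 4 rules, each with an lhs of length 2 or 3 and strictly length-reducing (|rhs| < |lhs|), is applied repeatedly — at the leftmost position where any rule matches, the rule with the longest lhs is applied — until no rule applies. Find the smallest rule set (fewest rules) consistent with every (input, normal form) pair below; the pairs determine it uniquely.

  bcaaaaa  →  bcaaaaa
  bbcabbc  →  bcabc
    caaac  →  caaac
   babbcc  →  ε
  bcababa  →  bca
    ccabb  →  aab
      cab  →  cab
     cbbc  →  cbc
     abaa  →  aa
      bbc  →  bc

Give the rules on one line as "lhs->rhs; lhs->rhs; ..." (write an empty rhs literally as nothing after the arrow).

ba->; bb->b; cc->a

  | bcaaaaa
  | bbcabbc => bcabbc => bcabc
  | caaac
  | babbcc => bbcc => bcc => ba => ε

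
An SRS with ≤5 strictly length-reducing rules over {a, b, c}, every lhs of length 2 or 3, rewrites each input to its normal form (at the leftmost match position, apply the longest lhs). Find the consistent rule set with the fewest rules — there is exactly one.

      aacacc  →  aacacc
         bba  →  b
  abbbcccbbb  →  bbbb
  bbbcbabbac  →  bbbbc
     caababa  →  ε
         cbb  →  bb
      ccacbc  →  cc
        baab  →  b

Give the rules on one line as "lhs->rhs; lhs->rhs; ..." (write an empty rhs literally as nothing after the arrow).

  | aacacc
  | bba => b
  | abbbcccbbb => bbbcccbbb => bbbccbb => bbbcb => bbbb
  | bbbcbabbac => bbbbabbac => bbbbbac => bbbbc

ab->b; ba->; cb->b; ccb->c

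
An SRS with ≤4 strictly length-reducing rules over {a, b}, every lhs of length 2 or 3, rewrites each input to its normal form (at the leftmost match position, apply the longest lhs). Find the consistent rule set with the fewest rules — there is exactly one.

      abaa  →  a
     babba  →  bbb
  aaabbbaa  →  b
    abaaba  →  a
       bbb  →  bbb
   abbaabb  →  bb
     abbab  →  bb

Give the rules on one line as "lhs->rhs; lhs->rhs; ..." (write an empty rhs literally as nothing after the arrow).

aa->a; ab->; ba->b; baa->

  | abaa => aa => a
  | babba => bbba => bbb
  | aaabbbaa => aabbbaa => abbbaa => bbaa => b
  | abaaba => aaba => aba => a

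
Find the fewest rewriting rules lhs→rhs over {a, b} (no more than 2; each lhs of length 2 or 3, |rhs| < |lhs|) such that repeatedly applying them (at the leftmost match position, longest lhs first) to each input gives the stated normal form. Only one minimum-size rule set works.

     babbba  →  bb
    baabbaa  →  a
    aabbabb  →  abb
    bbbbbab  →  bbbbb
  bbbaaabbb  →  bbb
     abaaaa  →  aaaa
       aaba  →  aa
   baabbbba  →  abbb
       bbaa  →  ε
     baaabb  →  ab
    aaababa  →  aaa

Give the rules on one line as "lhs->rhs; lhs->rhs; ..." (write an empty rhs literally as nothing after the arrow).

aab->a; ba->

  | babbba => bbba => bb
  | baabbaa => abbaa => aba => a
  | aabbabb => ababb => abb
  | bbbbbab => bbbbb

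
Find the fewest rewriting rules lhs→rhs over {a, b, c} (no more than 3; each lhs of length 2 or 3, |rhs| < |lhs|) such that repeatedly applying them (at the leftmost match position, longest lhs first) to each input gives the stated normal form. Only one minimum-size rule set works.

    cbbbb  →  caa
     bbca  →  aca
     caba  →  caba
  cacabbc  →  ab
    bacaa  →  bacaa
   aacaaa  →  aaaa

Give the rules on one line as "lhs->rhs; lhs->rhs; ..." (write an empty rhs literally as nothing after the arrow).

aac->bb; bb->a; cac->b

  | cbbbb => cabb => caa
  | bbca => aca
  | caba
  | cacabbc => babbc => baac => bbb => ab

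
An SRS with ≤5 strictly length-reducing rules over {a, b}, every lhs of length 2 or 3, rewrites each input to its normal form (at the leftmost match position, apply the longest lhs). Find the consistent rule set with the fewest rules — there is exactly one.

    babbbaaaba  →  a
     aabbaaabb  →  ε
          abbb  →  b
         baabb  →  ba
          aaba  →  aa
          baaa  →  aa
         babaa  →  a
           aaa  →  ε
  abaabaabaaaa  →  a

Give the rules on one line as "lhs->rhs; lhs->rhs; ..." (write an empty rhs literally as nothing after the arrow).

  | babbbaaaba => aabbaaaba => aaaaba => ababa => aba => a
  | aabbaaabb => aaaabb => ababb => abb => ε
  | abbb => b
  | baabb => ba

aaa->ab; ab->; abb->; bab->aa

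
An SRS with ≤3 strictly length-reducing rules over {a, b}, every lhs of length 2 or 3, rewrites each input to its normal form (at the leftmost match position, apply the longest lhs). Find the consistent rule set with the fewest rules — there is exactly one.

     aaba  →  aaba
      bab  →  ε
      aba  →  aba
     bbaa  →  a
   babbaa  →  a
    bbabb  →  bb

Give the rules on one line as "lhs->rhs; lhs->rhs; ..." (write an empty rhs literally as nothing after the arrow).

  | aaba
  | bab => ε
  | aba
  | bbaa => a

baa->a; bab->; bba->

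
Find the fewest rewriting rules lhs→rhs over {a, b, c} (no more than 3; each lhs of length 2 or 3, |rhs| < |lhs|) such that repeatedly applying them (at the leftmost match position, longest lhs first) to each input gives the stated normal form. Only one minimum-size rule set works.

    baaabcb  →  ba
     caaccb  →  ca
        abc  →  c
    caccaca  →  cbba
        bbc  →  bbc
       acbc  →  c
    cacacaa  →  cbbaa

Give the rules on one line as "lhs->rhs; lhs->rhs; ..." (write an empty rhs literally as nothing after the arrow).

ab->; ac->a; aca->ba

  | baaabcb => baacb => baab => ba
  | caaccb => caacb => caab => ca
  | abc => c
  | caccaca => cacaca => cbaca => cbba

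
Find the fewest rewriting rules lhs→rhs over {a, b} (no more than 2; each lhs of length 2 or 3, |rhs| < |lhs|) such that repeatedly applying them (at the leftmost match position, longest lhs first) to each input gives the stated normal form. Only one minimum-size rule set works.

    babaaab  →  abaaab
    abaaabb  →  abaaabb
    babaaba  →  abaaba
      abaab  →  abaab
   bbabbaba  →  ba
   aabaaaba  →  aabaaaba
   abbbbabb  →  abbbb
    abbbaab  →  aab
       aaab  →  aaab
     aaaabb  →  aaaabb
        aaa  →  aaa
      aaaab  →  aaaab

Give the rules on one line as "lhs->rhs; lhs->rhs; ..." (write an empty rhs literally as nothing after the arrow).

bab->ab; bba->

  | babaaab => abaaab
  | abaaabb
  | babaaba => abaaba
  | abaab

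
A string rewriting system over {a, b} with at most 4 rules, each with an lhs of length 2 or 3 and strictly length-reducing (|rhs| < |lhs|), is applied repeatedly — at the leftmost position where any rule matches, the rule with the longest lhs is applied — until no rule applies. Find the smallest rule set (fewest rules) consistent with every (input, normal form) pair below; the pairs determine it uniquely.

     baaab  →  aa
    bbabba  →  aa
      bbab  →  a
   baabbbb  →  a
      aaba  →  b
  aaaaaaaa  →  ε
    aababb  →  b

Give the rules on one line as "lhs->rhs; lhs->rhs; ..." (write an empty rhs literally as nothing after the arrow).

aaa->b; ab->a; ba->; bb->

  | baaab => aab => aa
  | bbabba => abba => aba => aa
  | bbab => ab => a
  | baabbbb => abbbb => abbb => abb => ab => a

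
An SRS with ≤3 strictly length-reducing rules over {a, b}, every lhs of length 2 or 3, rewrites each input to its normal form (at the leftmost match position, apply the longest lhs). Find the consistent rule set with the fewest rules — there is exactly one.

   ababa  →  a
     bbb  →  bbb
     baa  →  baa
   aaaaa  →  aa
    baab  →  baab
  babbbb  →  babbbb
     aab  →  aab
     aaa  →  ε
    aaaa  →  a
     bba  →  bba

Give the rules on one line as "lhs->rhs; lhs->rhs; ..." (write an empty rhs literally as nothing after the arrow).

  | ababa => aba => a
  | bbb
  | baa
  | aaaaa => aa

aaa->; aba->a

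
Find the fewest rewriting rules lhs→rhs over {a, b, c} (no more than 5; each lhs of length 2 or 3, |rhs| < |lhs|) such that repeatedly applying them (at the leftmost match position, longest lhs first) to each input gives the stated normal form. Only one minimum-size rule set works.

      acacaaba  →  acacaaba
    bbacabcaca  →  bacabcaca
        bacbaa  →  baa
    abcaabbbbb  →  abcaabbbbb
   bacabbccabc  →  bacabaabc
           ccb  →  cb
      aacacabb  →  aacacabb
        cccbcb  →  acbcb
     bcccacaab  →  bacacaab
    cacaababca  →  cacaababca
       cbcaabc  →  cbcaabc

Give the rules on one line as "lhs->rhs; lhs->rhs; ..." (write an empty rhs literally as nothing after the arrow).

  | acacaaba
  | bbacabcaca => bacabcaca
  | bacbaa => baa
  | abcaabbbbb

bba->ba; cba->; cc->a; ccb->cb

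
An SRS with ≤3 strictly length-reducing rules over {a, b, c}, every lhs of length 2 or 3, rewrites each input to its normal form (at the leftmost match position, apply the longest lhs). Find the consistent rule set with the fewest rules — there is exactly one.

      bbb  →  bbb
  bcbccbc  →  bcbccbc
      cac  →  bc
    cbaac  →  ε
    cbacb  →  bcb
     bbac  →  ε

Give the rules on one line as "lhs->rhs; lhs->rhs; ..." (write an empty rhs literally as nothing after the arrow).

ac->; ba->a; ca->b

  | bbb
  | bcbccbc
  | cac => bc
  | cbaac => caac => bac => ac => ε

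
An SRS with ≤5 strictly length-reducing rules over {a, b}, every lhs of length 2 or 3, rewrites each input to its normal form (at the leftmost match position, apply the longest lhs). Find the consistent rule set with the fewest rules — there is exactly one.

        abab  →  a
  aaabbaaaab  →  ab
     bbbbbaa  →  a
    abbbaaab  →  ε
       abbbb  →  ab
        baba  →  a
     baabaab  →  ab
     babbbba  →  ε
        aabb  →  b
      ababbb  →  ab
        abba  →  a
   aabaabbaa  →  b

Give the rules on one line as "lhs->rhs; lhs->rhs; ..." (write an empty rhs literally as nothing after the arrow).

aa->b; bab->; bb->b; bba->

  | abab => a
  | aaabbaaaab => babbaaaab => baaaab => bbaab => ab
  | bbbbbaa => bbbbaa => bbbaa => bbaa => a
  | abbbaaab => abbaaab => aaab => bab => ε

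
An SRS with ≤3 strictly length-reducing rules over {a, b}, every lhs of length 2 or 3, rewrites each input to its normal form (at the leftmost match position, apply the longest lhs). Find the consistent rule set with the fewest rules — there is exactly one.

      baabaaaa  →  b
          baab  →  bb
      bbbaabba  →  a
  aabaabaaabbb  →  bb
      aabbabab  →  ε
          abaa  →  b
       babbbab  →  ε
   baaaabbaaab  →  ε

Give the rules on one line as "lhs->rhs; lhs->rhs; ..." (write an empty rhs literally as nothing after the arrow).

aa->b; ab->; ba->a

  | baabaaaa => aabaaaa => bbaaaa => baaaa => aaaa => baa => aa => b
  | baab => aab => bb
  | bbbaabba => bbaabba => baabba => aabba => bbba => bba => ba => a
  | aabaabaaabbb => bbaabaaabbb => baabaaabbb => aabaaabbb => bbaaabbb => baaabbb => aaabbb => babbb => abbb => bb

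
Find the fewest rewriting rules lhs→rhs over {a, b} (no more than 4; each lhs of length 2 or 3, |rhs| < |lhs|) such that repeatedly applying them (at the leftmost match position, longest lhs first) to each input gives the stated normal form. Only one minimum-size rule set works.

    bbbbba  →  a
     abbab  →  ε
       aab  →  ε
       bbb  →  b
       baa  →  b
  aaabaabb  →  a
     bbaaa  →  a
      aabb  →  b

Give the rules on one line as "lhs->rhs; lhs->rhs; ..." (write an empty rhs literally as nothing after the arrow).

aa->b; ba->a; bb->

  | bbbbba => bbba => ba => a
  | abbab => aab => bb => ε
  | aab => bb => ε
  | bbb => b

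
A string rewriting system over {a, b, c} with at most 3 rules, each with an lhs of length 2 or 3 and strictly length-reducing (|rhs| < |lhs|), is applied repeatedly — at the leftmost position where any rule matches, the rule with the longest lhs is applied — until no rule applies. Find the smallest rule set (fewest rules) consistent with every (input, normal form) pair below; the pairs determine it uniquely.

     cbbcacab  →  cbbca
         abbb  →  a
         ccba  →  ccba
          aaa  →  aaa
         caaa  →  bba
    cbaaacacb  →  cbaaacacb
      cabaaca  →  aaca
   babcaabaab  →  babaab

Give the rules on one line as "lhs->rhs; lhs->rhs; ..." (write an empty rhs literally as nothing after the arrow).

  | cbbcacab => cbbca
  | abbb => a
  | ccba
  | aaa

bbb->; caa->bb; cab->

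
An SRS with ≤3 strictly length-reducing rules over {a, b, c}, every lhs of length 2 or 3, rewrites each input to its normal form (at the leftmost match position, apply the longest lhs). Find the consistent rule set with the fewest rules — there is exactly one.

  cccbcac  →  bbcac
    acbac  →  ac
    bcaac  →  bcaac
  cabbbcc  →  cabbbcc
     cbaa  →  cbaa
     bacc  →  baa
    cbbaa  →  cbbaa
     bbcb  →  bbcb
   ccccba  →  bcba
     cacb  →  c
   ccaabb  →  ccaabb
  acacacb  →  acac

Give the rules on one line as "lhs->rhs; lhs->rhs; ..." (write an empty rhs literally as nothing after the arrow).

acb->; acc->aa; ccc->b

  | cccbcac => bbcac
  | acbac => ac
  | bcaac
  | cabbbcc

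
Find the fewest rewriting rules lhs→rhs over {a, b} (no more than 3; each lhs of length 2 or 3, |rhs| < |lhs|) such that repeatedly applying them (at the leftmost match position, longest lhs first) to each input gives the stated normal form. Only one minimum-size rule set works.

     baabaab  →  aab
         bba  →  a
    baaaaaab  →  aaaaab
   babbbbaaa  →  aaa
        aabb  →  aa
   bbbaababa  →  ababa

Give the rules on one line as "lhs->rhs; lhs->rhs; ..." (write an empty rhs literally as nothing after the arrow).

  | baabaab => abaab => aab
  | bba => a
  | baaaaaab => aaaaab
  | babbbbaaa => babbaaa => baaaa => aaa

baa->a; bb->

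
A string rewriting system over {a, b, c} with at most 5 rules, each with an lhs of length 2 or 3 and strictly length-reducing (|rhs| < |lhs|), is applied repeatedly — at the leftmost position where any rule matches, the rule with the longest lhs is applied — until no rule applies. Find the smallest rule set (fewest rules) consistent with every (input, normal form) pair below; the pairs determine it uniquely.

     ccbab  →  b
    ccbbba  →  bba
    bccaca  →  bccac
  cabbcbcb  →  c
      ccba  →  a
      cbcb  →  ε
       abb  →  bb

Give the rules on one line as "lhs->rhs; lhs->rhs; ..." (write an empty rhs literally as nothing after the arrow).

  | ccbab => ab => b
  | ccbbba => bba
  | bccaca => bccac
  | cabbcbcb => cbbcbcb => cbcbcb => ccbcb => cb => c

ab->b; aca->ac; cb->c; ccb->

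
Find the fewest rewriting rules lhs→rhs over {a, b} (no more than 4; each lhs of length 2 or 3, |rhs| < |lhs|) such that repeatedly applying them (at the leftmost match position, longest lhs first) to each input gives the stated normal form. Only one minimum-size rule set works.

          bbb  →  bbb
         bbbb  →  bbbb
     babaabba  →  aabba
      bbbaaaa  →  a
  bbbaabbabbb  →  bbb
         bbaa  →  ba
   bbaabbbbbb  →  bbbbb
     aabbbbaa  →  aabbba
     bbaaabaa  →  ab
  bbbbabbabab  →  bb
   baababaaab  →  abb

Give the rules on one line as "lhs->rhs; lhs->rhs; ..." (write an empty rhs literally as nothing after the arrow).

  | bbb
  | bbbb
  | babaabba => aabba
  | bbbaaaa => bbaaa => baa => a

aba->ab; baa->a; bab->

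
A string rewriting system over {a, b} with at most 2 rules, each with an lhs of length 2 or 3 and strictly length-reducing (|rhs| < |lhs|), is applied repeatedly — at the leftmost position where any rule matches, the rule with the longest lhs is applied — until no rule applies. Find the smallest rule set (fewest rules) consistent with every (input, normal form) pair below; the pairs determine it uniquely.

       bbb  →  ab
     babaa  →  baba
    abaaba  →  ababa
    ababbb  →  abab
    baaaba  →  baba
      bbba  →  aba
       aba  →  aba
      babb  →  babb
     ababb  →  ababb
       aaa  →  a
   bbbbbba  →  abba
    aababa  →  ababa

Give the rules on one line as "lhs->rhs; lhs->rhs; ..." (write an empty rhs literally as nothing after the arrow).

  | bbb => ab
  | babaa => baba
  | abaaba => ababa
  | ababbb => abaab => abab

aa->a; bbb->ab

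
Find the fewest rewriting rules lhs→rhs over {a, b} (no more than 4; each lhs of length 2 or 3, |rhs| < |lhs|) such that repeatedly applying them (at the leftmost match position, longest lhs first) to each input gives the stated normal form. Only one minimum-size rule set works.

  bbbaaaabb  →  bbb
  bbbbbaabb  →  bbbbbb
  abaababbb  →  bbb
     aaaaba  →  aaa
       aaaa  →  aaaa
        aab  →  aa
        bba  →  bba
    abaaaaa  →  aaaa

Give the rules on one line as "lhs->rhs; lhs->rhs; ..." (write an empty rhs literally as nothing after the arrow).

ab->a; aba->; baa->

  | bbbaaaabb => bbaabb => bbb
  | bbbbbaabb => bbbbbb
  | abaababbb => ababbb => bbb
  | aaaaba => aaa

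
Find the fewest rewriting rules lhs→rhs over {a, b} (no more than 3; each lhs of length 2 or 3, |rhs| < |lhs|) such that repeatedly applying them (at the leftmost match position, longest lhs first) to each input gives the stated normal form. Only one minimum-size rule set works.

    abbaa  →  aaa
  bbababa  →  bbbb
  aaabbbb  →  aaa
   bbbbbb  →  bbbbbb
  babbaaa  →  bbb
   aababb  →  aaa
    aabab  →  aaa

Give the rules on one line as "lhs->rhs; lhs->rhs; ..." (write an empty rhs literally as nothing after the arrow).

  | abbaa => abaa => aaa
  | bbababa => bbbaba => bbbba => bbbb
  | aaabbbb => aaabbb => aaabb => aaab => aaa
  | bbbbbb

ab->a; ba->b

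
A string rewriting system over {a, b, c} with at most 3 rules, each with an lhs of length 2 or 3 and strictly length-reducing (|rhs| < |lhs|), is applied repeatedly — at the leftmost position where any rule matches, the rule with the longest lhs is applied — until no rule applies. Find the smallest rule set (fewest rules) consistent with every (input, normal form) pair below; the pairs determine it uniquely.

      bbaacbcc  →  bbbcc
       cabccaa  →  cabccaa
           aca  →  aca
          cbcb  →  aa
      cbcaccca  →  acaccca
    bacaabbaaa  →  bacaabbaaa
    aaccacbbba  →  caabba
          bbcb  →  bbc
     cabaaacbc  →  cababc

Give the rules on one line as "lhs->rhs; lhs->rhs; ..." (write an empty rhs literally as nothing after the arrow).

aac->; bcb->bc; cb->a

  | bbaacbcc => bbbcc
  | cabccaa
  | aca
  | cbcb => acb => aa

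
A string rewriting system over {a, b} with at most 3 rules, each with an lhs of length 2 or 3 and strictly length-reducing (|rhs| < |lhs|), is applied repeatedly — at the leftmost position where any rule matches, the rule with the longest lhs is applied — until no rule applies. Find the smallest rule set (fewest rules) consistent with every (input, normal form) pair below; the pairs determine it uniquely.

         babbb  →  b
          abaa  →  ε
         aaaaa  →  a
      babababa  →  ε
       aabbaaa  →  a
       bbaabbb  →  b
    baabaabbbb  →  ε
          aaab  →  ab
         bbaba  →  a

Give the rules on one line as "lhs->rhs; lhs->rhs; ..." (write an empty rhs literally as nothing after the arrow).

  | babbb => bbb => b
  | abaa => aa => ε
  | aaaaa => aaa => a
  | babababa => bababa => baba => ba => ε

aa->; ba->; bb->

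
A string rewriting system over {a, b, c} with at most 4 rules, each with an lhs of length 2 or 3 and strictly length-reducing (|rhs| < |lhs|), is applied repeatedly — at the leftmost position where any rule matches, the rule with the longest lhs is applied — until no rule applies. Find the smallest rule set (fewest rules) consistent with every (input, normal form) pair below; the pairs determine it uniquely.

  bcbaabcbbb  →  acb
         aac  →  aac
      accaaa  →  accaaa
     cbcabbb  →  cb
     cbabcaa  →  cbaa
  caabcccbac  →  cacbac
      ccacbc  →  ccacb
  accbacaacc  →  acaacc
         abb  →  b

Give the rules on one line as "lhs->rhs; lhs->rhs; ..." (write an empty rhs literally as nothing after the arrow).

  | bcbaabcbbb => bbaabcbbb => aabcbbb => acbbb => acb
  | aac
  | accaaa
  | cbcabbb => cbabbb => cbbb => cb

ab->; bb->; bc->b; ccb->b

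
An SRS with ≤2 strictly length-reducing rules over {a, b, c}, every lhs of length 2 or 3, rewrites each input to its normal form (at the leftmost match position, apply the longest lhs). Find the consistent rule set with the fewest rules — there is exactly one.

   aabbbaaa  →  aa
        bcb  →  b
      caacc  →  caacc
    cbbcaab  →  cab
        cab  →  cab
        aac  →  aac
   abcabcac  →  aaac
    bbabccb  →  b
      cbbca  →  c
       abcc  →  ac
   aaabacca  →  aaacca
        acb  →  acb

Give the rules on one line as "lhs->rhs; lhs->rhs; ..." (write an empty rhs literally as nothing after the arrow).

  | aabbbaaa => aabbaa => aaba => aa
  | bcb => b
  | caacc
  | cbbcaab => cbaab => cab

ba->; bc->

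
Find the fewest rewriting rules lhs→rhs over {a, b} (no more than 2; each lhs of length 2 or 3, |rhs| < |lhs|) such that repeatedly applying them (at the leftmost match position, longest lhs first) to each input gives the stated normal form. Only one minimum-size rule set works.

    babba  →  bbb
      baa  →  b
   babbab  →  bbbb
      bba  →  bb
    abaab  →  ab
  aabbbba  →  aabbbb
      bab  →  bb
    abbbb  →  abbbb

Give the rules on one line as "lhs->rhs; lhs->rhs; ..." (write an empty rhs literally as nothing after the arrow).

  | babba => bbba => bbb
  | baa => ba => b
  | babbab => bbbab => bbbb
  | bba => bb

aba->; ba->b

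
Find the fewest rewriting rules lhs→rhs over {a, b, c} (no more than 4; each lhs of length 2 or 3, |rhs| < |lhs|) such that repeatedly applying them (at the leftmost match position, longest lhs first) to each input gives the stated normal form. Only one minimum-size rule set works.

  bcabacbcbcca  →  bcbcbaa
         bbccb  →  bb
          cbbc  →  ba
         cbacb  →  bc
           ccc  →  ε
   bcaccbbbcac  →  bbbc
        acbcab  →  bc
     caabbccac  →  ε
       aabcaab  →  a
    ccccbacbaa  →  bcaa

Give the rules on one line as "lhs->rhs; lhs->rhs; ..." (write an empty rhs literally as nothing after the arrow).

ab->; ac->; cbb->bc; cc->a

  | bcabacbcbcca => bcacbcbcca => bcbcbcca => bcbcbaa
  | bbccb => bbab => bb
  | cbbc => bcc => ba
  | cbacb => cbb => bc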